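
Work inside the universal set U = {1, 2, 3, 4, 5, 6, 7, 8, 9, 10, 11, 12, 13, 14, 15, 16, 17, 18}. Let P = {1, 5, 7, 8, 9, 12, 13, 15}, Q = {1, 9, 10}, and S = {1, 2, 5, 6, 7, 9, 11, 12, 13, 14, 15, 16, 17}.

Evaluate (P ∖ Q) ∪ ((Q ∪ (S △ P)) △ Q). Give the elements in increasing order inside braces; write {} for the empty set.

{2, 5, 6, 7, 8, 11, 12, 13, 14, 15, 16, 17}

P ∖ Q = {5, 7, 8, 12, 13, 15}
S △ P = {2, 6, 8, 11, 14, 16, 17}
Q ∪ (S △ P) = {1, 2, 6, 8, 9, 10, 11, 14, 16, 17}
(Q ∪ (S △ P)) △ Q = {2, 6, 8, 11, 14, 16, 17}
(P ∖ Q) ∪ ((Q ∪ (S △ P)) △ Q) = {2, 5, 6, 7, 8, 11, 12, 13, 14, 15, 16, 17}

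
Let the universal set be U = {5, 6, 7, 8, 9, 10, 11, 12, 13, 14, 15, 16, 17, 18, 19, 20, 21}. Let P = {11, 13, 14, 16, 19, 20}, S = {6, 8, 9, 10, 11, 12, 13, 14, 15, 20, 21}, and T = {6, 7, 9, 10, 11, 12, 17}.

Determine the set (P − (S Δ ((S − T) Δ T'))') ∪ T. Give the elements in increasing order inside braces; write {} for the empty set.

S − T = {8, 13, 14, 15, 20, 21}
T' = {5, 8, 13, 14, 15, 16, 18, 19, 20, 21}
(S − T) Δ T' = {5, 16, 18, 19}
S Δ ((S − T) Δ T') = {5, 6, 8, 9, 10, 11, 12, 13, 14, 15, 16, 18, 19, 20, 21}
(S Δ ((S − T) Δ T'))' = {7, 17}
P − (S Δ ((S − T) Δ T'))' = {11, 13, 14, 16, 19, 20}
(P − (S Δ ((S − T) Δ T'))') ∪ T = {6, 7, 9, 10, 11, 12, 13, 14, 16, 17, 19, 20}

{6, 7, 9, 10, 11, 12, 13, 14, 16, 17, 19, 20}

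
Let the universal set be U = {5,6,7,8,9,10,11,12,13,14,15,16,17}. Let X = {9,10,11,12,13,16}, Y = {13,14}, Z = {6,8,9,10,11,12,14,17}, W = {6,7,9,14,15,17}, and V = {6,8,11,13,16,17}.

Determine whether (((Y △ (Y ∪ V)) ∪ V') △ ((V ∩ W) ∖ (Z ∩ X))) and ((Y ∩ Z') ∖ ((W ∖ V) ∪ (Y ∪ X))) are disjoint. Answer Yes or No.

Yes

Y ∪ V = {6,8,11,13,14,16,17}
Y △ (Y ∪ V) = {6,8,11,16,17}
V' = {5,7,9,10,12,14,15}
(Y △ (Y ∪ V)) ∪ V' = {5,6,7,8,9,10,11,12,14,15,16,17}
V ∩ W = {6,17}
Z ∩ X = {9,10,11,12}
(V ∩ W) ∖ (Z ∩ X) = {6,17}
((Y △ (Y ∪ V)) ∪ V') △ ((V ∩ W) ∖ (Z ∩ X)) = {5,7,8,9,10,11,12,14,15,16}
Z' = {5,7,13,15,16}
Y ∩ Z' = {13}
W ∖ V = {7,9,14,15}
Y ∪ X = {9,10,11,12,13,14,16}
(W ∖ V) ∪ (Y ∪ X) = {7,9,10,11,12,13,14,15,16}
(Y ∩ Z') ∖ ((W ∖ V) ∪ (Y ∪ X)) = {}
{5,7,8,9,10,11,12,14,15,16} and {} share no elements.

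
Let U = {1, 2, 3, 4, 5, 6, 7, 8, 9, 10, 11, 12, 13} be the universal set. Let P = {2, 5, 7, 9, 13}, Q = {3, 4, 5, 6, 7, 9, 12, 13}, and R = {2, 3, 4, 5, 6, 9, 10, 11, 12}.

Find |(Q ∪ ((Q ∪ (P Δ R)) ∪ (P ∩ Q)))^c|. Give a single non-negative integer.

P Δ R = {3, 4, 6, 7, 10, 11, 12, 13}
Q ∪ (P Δ R) = {3, 4, 5, 6, 7, 9, 10, 11, 12, 13}
P ∩ Q = {5, 7, 9, 13}
(Q ∪ (P Δ R)) ∪ (P ∩ Q) = {3, 4, 5, 6, 7, 9, 10, 11, 12, 13}
Q ∪ ((Q ∪ (P Δ R)) ∪ (P ∩ Q)) = {3, 4, 5, 6, 7, 9, 10, 11, 12, 13}
(Q ∪ ((Q ∪ (P Δ R)) ∪ (P ∩ Q)))^c = {1, 2, 8}
|(Q ∪ ((Q ∪ (P Δ R)) ∪ (P ∩ Q)))^c| = 3

3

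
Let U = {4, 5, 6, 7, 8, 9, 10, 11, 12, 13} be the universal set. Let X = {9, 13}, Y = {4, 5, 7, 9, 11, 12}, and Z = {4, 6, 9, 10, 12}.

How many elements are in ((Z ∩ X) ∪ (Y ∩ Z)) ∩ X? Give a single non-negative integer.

Z ∩ X = {9}
Y ∩ Z = {4, 9, 12}
(Z ∩ X) ∪ (Y ∩ Z) = {4, 9, 12}
((Z ∩ X) ∪ (Y ∩ Z)) ∩ X = {9}
|((Z ∩ X) ∪ (Y ∩ Z)) ∩ X| = 1

1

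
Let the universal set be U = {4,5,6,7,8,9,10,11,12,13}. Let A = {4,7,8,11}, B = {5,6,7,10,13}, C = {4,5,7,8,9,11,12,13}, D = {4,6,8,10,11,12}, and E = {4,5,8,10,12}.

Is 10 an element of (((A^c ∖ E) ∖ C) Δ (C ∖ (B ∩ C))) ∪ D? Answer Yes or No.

10 ∉ A, so 10 ∈ A^c
10 ∈ A^c and 10 ∈ E, so 10 ∉ A^c ∖ E
10 ∉ (A^c ∖ E) and 10 ∉ C, so 10 ∉ (A^c ∖ E) ∖ C
10 ∈ B and 10 ∉ C, so 10 ∉ B ∩ C
10 ∉ C and 10 ∉ (B ∩ C), so 10 ∉ C ∖ (B ∩ C)
10 ∉ ((A^c ∖ E) ∖ C) and 10 ∉ (C ∖ (B ∩ C)), so 10 ∉ ((A^c ∖ E) ∖ C) Δ (C ∖ (B ∩ C))
10 ∉ (((A^c ∖ E) ∖ C) Δ (C ∖ (B ∩ C))) and 10 ∈ D, so 10 ∈ (((A^c ∖ E) ∖ C) Δ (C ∖ (B ∩ C))) ∪ D

Yes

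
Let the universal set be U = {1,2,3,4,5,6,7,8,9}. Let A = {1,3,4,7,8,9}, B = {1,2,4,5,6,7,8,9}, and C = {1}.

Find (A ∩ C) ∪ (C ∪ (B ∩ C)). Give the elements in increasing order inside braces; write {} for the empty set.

{1}

A ∩ C = {1}
B ∩ C = {1}
C ∪ (B ∩ C) = {1}
(A ∩ C) ∪ (C ∪ (B ∩ C)) = {1}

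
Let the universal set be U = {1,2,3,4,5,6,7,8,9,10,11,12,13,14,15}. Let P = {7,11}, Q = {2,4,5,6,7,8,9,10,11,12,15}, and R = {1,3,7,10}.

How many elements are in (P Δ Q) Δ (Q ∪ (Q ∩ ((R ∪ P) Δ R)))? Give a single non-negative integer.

P Δ Q = {2,4,5,6,8,9,10,12,15}
R ∪ P = {1,3,7,10,11}
(R ∪ P) Δ R = {11}
Q ∩ ((R ∪ P) Δ R) = {11}
Q ∪ (Q ∩ ((R ∪ P) Δ R)) = {2,4,5,6,7,8,9,10,11,12,15}
(P Δ Q) Δ (Q ∪ (Q ∩ ((R ∪ P) Δ R))) = {7,11}
|(P Δ Q) Δ (Q ∪ (Q ∩ ((R ∪ P) Δ R)))| = 2

2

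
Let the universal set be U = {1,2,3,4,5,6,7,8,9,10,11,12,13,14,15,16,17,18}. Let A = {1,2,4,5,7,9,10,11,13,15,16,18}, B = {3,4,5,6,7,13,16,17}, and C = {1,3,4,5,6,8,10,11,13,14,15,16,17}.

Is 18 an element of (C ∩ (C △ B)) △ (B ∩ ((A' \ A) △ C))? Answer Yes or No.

18 ∉ C and 18 ∉ B, so 18 ∉ C △ B
18 ∉ C and 18 ∉ (C △ B), so 18 ∉ C ∩ (C △ B)
18 ∈ A, so 18 ∉ A'
18 ∉ A' and 18 ∈ A, so 18 ∉ A' \ A
18 ∉ (A' \ A) and 18 ∉ C, so 18 ∉ (A' \ A) △ C
18 ∉ B and 18 ∉ ((A' \ A) △ C), so 18 ∉ B ∩ ((A' \ A) △ C)
18 ∉ (C ∩ (C △ B)) and 18 ∉ (B ∩ ((A' \ A) △ C)), so 18 ∉ (C ∩ (C △ B)) △ (B ∩ ((A' \ A) △ C))

No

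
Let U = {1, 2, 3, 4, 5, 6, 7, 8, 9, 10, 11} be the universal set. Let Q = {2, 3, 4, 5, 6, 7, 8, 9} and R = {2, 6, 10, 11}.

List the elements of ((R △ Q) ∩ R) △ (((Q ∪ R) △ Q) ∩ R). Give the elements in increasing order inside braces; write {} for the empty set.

R △ Q = {3, 4, 5, 7, 8, 9, 10, 11}
(R △ Q) ∩ R = {10, 11}
Q ∪ R = {2, 3, 4, 5, 6, 7, 8, 9, 10, 11}
(Q ∪ R) △ Q = {10, 11}
((Q ∪ R) △ Q) ∩ R = {10, 11}
((R △ Q) ∩ R) △ (((Q ∪ R) △ Q) ∩ R) = {}

{}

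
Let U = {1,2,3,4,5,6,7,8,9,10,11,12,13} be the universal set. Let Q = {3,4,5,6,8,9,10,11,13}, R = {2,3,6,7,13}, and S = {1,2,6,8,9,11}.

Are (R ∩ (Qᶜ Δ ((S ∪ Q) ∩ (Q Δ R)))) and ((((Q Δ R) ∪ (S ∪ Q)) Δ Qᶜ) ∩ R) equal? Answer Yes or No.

No

Qᶜ = {1,2,7,12}
S ∪ Q = {1,2,3,4,5,6,8,9,10,11,13}
Q Δ R = {2,4,5,7,8,9,10,11}
(S ∪ Q) ∩ (Q Δ R) = {2,4,5,8,9,10,11}
Qᶜ Δ ((S ∪ Q) ∩ (Q Δ R)) = {1,4,5,7,8,9,10,11,12}
R ∩ (Qᶜ Δ ((S ∪ Q) ∩ (Q Δ R))) = {7}
(Q Δ R) ∪ (S ∪ Q) = {1,2,3,4,5,6,7,8,9,10,11,13}
((Q Δ R) ∪ (S ∪ Q)) Δ Qᶜ = {3,4,5,6,8,9,10,11,12,13}
(((Q Δ R) ∪ (S ∪ Q)) Δ Qᶜ) ∩ R = {3,6,13}
3 ∈ (((Q Δ R) ∪ (S ∪ Q)) Δ Qᶜ) ∩ R but 3 ∉ R ∩ (Qᶜ Δ ((S ∪ Q) ∩ (Q Δ R))), so they differ.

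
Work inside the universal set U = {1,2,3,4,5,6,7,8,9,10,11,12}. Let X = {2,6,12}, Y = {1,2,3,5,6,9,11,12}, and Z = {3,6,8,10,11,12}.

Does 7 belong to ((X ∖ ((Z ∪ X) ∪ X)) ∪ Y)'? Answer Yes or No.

7 ∉ Z and 7 ∉ X, so 7 ∉ Z ∪ X
7 ∉ (Z ∪ X) and 7 ∉ X, so 7 ∉ (Z ∪ X) ∪ X
7 ∉ X and 7 ∉ ((Z ∪ X) ∪ X), so 7 ∉ X ∖ ((Z ∪ X) ∪ X)
7 ∉ (X ∖ ((Z ∪ X) ∪ X)) and 7 ∉ Y, so 7 ∉ (X ∖ ((Z ∪ X) ∪ X)) ∪ Y
7 ∈ ((X ∖ ((Z ∪ X) ∪ X)) ∪ Y)' since 7 ∉ ((X ∖ ((Z ∪ X) ∪ X)) ∪ Y)

Yes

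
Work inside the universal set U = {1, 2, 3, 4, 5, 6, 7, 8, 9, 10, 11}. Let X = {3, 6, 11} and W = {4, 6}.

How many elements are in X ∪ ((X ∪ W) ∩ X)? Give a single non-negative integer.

3

X ∪ W = {3, 4, 6, 11}
(X ∪ W) ∩ X = {3, 6, 11}
X ∪ ((X ∪ W) ∩ X) = {3, 6, 11}
|X ∪ ((X ∪ W) ∩ X)| = 3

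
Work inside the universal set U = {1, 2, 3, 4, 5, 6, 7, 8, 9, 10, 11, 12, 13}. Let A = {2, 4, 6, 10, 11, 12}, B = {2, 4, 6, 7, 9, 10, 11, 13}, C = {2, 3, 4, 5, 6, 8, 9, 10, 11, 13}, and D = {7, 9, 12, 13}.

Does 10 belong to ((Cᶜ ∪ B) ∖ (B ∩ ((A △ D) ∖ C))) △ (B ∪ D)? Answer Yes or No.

10 ∈ C, so 10 ∉ Cᶜ
10 ∉ Cᶜ and 10 ∈ B, so 10 ∈ Cᶜ ∪ B
10 ∈ A and 10 ∉ D, so 10 ∈ A △ D
10 ∈ (A △ D) and 10 ∈ C, so 10 ∉ (A △ D) ∖ C
10 ∈ B and 10 ∉ ((A △ D) ∖ C), so 10 ∉ B ∩ ((A △ D) ∖ C)
10 ∈ (Cᶜ ∪ B) and 10 ∉ (B ∩ ((A △ D) ∖ C)), so 10 ∈ (Cᶜ ∪ B) ∖ (B ∩ ((A △ D) ∖ C))
10 ∈ B and 10 ∉ D, so 10 ∈ B ∪ D
10 ∈ ((Cᶜ ∪ B) ∖ (B ∩ ((A △ D) ∖ C))) and 10 ∈ (B ∪ D), so 10 ∉ ((Cᶜ ∪ B) ∖ (B ∩ ((A △ D) ∖ C))) △ (B ∪ D)

No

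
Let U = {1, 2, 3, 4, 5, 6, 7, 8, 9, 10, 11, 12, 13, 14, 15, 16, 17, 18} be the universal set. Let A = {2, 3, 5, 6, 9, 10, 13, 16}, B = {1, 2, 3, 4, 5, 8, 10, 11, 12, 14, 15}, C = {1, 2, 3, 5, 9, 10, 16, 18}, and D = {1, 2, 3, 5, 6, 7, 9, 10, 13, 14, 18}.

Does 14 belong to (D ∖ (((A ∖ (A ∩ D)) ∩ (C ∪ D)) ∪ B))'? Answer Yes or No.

Yes

14 ∉ A and 14 ∈ D, so 14 ∉ A ∩ D
14 ∉ A and 14 ∉ (A ∩ D), so 14 ∉ A ∖ (A ∩ D)
14 ∉ C and 14 ∈ D, so 14 ∈ C ∪ D
14 ∉ (A ∖ (A ∩ D)) and 14 ∈ (C ∪ D), so 14 ∉ (A ∖ (A ∩ D)) ∩ (C ∪ D)
14 ∉ ((A ∖ (A ∩ D)) ∩ (C ∪ D)) and 14 ∈ B, so 14 ∈ ((A ∖ (A ∩ D)) ∩ (C ∪ D)) ∪ B
14 ∈ D and 14 ∈ (((A ∖ (A ∩ D)) ∩ (C ∪ D)) ∪ B), so 14 ∉ D ∖ (((A ∖ (A ∩ D)) ∩ (C ∪ D)) ∪ B)
14 ∈ (D ∖ (((A ∖ (A ∩ D)) ∩ (C ∪ D)) ∪ B))' since 14 ∉ (D ∖ (((A ∖ (A ∩ D)) ∩ (C ∪ D)) ∪ B))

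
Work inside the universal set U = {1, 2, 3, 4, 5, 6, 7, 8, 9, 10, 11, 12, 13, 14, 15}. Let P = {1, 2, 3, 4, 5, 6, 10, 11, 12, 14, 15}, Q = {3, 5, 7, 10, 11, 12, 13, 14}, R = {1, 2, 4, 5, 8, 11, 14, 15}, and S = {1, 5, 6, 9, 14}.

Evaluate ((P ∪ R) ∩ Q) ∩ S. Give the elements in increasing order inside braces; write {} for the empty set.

P ∪ R = {1, 2, 3, 4, 5, 6, 8, 10, 11, 12, 14, 15}
(P ∪ R) ∩ Q = {3, 5, 10, 11, 12, 14}
((P ∪ R) ∩ Q) ∩ S = {5, 14}

{5, 14}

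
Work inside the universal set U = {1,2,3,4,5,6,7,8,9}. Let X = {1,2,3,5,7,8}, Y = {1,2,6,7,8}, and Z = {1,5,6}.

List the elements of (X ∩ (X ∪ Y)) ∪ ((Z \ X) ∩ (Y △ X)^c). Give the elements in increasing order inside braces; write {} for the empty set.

X ∪ Y = {1,2,3,5,6,7,8}
X ∩ (X ∪ Y) = {1,2,3,5,7,8}
Z \ X = {6}
Y △ X = {3,5,6}
(Y △ X)^c = {1,2,4,7,8,9}
(Z \ X) ∩ (Y △ X)^c = {}
(X ∩ (X ∪ Y)) ∪ ((Z \ X) ∩ (Y △ X)^c) = {1,2,3,5,7,8}

{1,2,3,5,7,8}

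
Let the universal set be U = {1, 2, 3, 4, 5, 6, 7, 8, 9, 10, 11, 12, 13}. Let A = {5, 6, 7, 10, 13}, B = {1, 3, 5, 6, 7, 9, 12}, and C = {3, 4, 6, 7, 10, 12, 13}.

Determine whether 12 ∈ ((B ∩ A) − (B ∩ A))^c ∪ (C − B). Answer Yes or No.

12 ∈ B and 12 ∉ A, so 12 ∉ B ∩ A
12 ∈ B and 12 ∉ A, so 12 ∉ B ∩ A
12 ∉ (B ∩ A) and 12 ∉ (B ∩ A), so 12 ∉ (B ∩ A) − (B ∩ A)
12 ∈ ((B ∩ A) − (B ∩ A))^c since 12 ∉ ((B ∩ A) − (B ∩ A))
12 ∈ C and 12 ∈ B, so 12 ∉ C − B
12 ∈ ((B ∩ A) − (B ∩ A))^c and 12 ∉ (C − B), so 12 ∈ ((B ∩ A) − (B ∩ A))^c ∪ (C − B)

Yes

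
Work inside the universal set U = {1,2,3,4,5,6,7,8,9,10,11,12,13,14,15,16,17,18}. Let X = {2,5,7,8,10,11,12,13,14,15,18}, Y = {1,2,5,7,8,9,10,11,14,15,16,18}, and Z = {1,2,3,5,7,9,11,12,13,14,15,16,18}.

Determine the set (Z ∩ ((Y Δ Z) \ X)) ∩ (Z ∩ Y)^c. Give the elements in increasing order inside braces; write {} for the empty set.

Y Δ Z = {3,8,10,12,13}
(Y Δ Z) \ X = {3}
Z ∩ ((Y Δ Z) \ X) = {3}
Z ∩ Y = {1,2,5,7,9,11,14,15,16,18}
(Z ∩ Y)^c = {3,4,6,8,10,12,13,17}
(Z ∩ ((Y Δ Z) \ X)) ∩ (Z ∩ Y)^c = {3}

{3}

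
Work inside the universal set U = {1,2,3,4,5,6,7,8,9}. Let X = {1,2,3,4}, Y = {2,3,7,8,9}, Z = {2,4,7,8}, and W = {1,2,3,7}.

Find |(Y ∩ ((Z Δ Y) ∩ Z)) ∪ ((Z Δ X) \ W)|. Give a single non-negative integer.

Z Δ Y = {3,4,9}
(Z Δ Y) ∩ Z = {4}
Y ∩ ((Z Δ Y) ∩ Z) = {}
Z Δ X = {1,3,7,8}
(Z Δ X) \ W = {8}
(Y ∩ ((Z Δ Y) ∩ Z)) ∪ ((Z Δ X) \ W) = {8}
|(Y ∩ ((Z Δ Y) ∩ Z)) ∪ ((Z Δ X) \ W)| = 1

1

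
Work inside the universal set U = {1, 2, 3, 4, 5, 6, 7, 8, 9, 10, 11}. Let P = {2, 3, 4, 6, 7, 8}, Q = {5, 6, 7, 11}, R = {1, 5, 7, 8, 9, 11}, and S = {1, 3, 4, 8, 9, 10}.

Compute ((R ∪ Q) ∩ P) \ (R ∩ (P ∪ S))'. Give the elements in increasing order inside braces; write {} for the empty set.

{7, 8}

R ∪ Q = {1, 5, 6, 7, 8, 9, 11}
(R ∪ Q) ∩ P = {6, 7, 8}
P ∪ S = {1, 2, 3, 4, 6, 7, 8, 9, 10}
R ∩ (P ∪ S) = {1, 7, 8, 9}
(R ∩ (P ∪ S))' = {2, 3, 4, 5, 6, 10, 11}
((R ∪ Q) ∩ P) \ (R ∩ (P ∪ S))' = {7, 8}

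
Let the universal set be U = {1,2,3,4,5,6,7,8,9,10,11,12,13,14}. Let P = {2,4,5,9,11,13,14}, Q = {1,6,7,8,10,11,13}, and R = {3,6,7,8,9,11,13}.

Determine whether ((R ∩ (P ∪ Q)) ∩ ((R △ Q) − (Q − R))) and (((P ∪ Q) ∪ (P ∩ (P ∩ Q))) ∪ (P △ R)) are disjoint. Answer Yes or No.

P ∪ Q = {1,2,4,5,6,7,8,9,10,11,13,14}
R ∩ (P ∪ Q) = {6,7,8,9,11,13}
R △ Q = {1,3,9,10}
Q − R = {1,10}
(R △ Q) − (Q − R) = {3,9}
(R ∩ (P ∪ Q)) ∩ ((R △ Q) − (Q − R)) = {9}
P ∩ Q = {11,13}
P ∩ (P ∩ Q) = {11,13}
(P ∪ Q) ∪ (P ∩ (P ∩ Q)) = {1,2,4,5,6,7,8,9,10,11,13,14}
P △ R = {2,3,4,5,6,7,8,14}
((P ∪ Q) ∪ (P ∩ (P ∩ Q))) ∪ (P △ R) = {1,2,3,4,5,6,7,8,9,10,11,13,14}
9 lies in both, so they are not disjoint.

No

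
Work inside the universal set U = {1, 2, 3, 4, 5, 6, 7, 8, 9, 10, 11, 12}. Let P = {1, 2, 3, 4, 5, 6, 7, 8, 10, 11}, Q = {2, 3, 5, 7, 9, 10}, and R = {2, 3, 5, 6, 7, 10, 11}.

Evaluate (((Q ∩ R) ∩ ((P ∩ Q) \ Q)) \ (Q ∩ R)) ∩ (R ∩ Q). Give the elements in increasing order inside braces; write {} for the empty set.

Q ∩ R = {2, 3, 5, 7, 10}
P ∩ Q = {2, 3, 5, 7, 10}
(P ∩ Q) \ Q = {}
(Q ∩ R) ∩ ((P ∩ Q) \ Q) = {}
((Q ∩ R) ∩ ((P ∩ Q) \ Q)) \ (Q ∩ R) = {}
R ∩ Q = {2, 3, 5, 7, 10}
(((Q ∩ R) ∩ ((P ∩ Q) \ Q)) \ (Q ∩ R)) ∩ (R ∩ Q) = {}

{}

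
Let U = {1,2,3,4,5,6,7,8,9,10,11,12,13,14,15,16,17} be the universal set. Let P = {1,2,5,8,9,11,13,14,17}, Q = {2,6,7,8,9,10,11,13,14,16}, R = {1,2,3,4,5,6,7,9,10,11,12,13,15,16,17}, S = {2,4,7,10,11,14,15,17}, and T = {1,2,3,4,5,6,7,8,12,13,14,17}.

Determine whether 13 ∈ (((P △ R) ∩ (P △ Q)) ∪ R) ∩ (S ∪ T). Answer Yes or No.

Yes

13 ∈ P and 13 ∈ R, so 13 ∉ P △ R
13 ∈ P and 13 ∈ Q, so 13 ∉ P △ Q
13 ∉ (P △ R) and 13 ∉ (P △ Q), so 13 ∉ (P △ R) ∩ (P △ Q)
13 ∉ ((P △ R) ∩ (P △ Q)) and 13 ∈ R, so 13 ∈ ((P △ R) ∩ (P △ Q)) ∪ R
13 ∉ S and 13 ∈ T, so 13 ∈ S ∪ T
13 ∈ (((P △ R) ∩ (P △ Q)) ∪ R) and 13 ∈ (S ∪ T), so 13 ∈ (((P △ R) ∩ (P △ Q)) ∪ R) ∩ (S ∪ T)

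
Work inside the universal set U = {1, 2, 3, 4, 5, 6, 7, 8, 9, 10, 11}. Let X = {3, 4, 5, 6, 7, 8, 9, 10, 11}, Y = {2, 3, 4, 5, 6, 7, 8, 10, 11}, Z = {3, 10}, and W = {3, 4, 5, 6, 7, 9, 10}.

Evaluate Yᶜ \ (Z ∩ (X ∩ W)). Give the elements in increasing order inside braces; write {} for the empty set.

Yᶜ = {1, 9}
X ∩ W = {3, 4, 5, 6, 7, 9, 10}
Z ∩ (X ∩ W) = {3, 10}
Yᶜ \ (Z ∩ (X ∩ W)) = {1, 9}

{1, 9}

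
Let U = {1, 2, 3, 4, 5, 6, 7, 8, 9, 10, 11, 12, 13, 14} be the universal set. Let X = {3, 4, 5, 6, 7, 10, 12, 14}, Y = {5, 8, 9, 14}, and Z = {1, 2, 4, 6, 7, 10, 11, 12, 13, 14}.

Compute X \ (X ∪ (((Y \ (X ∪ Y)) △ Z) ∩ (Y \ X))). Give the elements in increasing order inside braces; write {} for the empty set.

{}

X ∪ Y = {3, 4, 5, 6, 7, 8, 9, 10, 12, 14}
Y \ (X ∪ Y) = {}
(Y \ (X ∪ Y)) △ Z = {1, 2, 4, 6, 7, 10, 11, 12, 13, 14}
Y \ X = {8, 9}
((Y \ (X ∪ Y)) △ Z) ∩ (Y \ X) = {}
X ∪ (((Y \ (X ∪ Y)) △ Z) ∩ (Y \ X)) = {3, 4, 5, 6, 7, 10, 12, 14}
X \ (X ∪ (((Y \ (X ∪ Y)) △ Z) ∩ (Y \ X))) = {}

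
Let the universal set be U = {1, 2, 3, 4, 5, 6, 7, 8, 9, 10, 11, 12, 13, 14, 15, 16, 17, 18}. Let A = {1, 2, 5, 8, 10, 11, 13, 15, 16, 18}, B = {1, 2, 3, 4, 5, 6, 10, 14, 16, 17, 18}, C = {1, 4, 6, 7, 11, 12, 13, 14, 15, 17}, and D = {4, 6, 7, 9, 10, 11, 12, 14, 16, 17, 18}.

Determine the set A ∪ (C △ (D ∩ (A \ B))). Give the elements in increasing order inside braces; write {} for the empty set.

A \ B = {8, 11, 13, 15}
D ∩ (A \ B) = {11}
C △ (D ∩ (A \ B)) = {1, 4, 6, 7, 12, 13, 14, 15, 17}
A ∪ (C △ (D ∩ (A \ B))) = {1, 2, 4, 5, 6, 7, 8, 10, 11, 12, 13, 14, 15, 16, 17, 18}

{1, 2, 4, 5, 6, 7, 8, 10, 11, 12, 13, 14, 15, 16, 17, 18}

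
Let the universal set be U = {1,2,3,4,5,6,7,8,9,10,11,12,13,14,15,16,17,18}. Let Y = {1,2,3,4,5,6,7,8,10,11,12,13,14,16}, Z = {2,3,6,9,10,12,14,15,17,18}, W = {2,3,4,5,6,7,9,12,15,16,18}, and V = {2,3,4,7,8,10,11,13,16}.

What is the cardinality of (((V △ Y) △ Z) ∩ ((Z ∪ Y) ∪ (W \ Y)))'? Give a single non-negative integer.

9

V △ Y = {1,5,6,12,14}
(V △ Y) △ Z = {1,2,3,5,9,10,15,17,18}
Z ∪ Y = {1,2,3,4,5,6,7,8,9,10,11,12,13,14,15,16,17,18}
W \ Y = {9,15,18}
(Z ∪ Y) ∪ (W \ Y) = {1,2,3,4,5,6,7,8,9,10,11,12,13,14,15,16,17,18}
((V △ Y) △ Z) ∩ ((Z ∪ Y) ∪ (W \ Y)) = {1,2,3,5,9,10,15,17,18}
(((V △ Y) △ Z) ∩ ((Z ∪ Y) ∪ (W \ Y)))' = {4,6,7,8,11,12,13,14,16}
|(((V △ Y) △ Z) ∩ ((Z ∪ Y) ∪ (W \ Y)))'| = 9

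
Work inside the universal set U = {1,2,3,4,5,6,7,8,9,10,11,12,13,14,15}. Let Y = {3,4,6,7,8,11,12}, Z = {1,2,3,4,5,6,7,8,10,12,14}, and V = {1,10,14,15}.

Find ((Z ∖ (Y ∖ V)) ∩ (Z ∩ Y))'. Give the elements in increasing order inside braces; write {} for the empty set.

Y ∖ V = {3,4,6,7,8,11,12}
Z ∖ (Y ∖ V) = {1,2,5,10,14}
Z ∩ Y = {3,4,6,7,8,12}
(Z ∖ (Y ∖ V)) ∩ (Z ∩ Y) = {}
((Z ∖ (Y ∖ V)) ∩ (Z ∩ Y))' = {1,2,3,4,5,6,7,8,9,10,11,12,13,14,15}

{1,2,3,4,5,6,7,8,9,10,11,12,13,14,15}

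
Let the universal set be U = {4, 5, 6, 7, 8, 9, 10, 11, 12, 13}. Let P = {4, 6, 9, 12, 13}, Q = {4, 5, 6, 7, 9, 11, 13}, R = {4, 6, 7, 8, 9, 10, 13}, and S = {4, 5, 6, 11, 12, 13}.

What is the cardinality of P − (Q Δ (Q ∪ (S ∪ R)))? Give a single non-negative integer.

4

S ∪ R = {4, 5, 6, 7, 8, 9, 10, 11, 12, 13}
Q ∪ (S ∪ R) = {4, 5, 6, 7, 8, 9, 10, 11, 12, 13}
Q Δ (Q ∪ (S ∪ R)) = {8, 10, 12}
P − (Q Δ (Q ∪ (S ∪ R))) = {4, 6, 9, 13}
|P − (Q Δ (Q ∪ (S ∪ R)))| = 4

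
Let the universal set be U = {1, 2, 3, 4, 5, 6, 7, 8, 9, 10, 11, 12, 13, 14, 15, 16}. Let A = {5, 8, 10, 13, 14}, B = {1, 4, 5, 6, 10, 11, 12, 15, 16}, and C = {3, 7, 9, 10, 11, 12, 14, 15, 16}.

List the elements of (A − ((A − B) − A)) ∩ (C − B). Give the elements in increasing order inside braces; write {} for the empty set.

{14}

A − B = {8, 13, 14}
(A − B) − A = {}
A − ((A − B) − A) = {5, 8, 10, 13, 14}
C − B = {3, 7, 9, 14}
(A − ((A − B) − A)) ∩ (C − B) = {14}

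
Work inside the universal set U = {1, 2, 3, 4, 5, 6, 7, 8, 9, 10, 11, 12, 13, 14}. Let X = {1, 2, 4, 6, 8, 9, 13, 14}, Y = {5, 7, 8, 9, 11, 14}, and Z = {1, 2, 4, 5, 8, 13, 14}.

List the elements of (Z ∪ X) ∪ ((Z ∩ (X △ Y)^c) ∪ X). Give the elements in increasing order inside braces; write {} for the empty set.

{1, 2, 4, 5, 6, 8, 9, 13, 14}

Z ∪ X = {1, 2, 4, 5, 6, 8, 9, 13, 14}
X △ Y = {1, 2, 4, 5, 6, 7, 11, 13}
(X △ Y)^c = {3, 8, 9, 10, 12, 14}
Z ∩ (X △ Y)^c = {8, 14}
(Z ∩ (X △ Y)^c) ∪ X = {1, 2, 4, 6, 8, 9, 13, 14}
(Z ∪ X) ∪ ((Z ∩ (X △ Y)^c) ∪ X) = {1, 2, 4, 5, 6, 8, 9, 13, 14}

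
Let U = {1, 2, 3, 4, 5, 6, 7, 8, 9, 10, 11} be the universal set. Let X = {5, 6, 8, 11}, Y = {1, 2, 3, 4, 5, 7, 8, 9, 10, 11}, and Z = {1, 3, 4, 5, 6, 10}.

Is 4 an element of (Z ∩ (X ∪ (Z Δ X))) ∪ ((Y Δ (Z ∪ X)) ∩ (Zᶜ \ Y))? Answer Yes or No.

Yes

4 ∈ Z and 4 ∉ X, so 4 ∈ Z Δ X
4 ∉ X and 4 ∈ (Z Δ X), so 4 ∈ X ∪ (Z Δ X)
4 ∈ Z and 4 ∈ (X ∪ (Z Δ X)), so 4 ∈ Z ∩ (X ∪ (Z Δ X))
4 ∈ Z and 4 ∉ X, so 4 ∈ Z ∪ X
4 ∈ Y and 4 ∈ (Z ∪ X), so 4 ∉ Y Δ (Z ∪ X)
4 ∈ Z, so 4 ∉ Zᶜ
4 ∉ Zᶜ and 4 ∈ Y, so 4 ∉ Zᶜ \ Y
4 ∉ (Y Δ (Z ∪ X)) and 4 ∉ (Zᶜ \ Y), so 4 ∉ (Y Δ (Z ∪ X)) ∩ (Zᶜ \ Y)
4 ∈ (Z ∩ (X ∪ (Z Δ X))) and 4 ∉ ((Y Δ (Z ∪ X)) ∩ (Zᶜ \ Y)), so 4 ∈ (Z ∩ (X ∪ (Z Δ X))) ∪ ((Y Δ (Z ∪ X)) ∩ (Zᶜ \ Y))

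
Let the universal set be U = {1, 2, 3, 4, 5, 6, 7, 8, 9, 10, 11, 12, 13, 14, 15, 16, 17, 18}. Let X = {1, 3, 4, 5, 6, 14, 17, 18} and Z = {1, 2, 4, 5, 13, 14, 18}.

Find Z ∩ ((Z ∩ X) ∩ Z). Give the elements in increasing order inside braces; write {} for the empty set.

{1, 4, 5, 14, 18}

Z ∩ X = {1, 4, 5, 14, 18}
(Z ∩ X) ∩ Z = {1, 4, 5, 14, 18}
Z ∩ ((Z ∩ X) ∩ Z) = {1, 4, 5, 14, 18}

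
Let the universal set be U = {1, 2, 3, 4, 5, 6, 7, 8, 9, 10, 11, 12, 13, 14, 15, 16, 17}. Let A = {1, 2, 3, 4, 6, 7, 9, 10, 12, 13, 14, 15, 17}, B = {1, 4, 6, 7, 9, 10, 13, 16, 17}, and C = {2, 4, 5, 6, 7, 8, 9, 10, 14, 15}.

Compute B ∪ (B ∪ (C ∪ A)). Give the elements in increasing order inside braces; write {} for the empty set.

{1, 2, 3, 4, 5, 6, 7, 8, 9, 10, 12, 13, 14, 15, 16, 17}

C ∪ A = {1, 2, 3, 4, 5, 6, 7, 8, 9, 10, 12, 13, 14, 15, 17}
B ∪ (C ∪ A) = {1, 2, 3, 4, 5, 6, 7, 8, 9, 10, 12, 13, 14, 15, 16, 17}
B ∪ (B ∪ (C ∪ A)) = {1, 2, 3, 4, 5, 6, 7, 8, 9, 10, 12, 13, 14, 15, 16, 17}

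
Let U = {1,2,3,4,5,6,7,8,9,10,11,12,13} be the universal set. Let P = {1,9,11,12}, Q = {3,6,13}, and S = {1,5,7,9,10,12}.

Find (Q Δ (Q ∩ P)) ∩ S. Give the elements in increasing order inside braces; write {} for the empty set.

Q ∩ P = {}
Q Δ (Q ∩ P) = {3,6,13}
(Q Δ (Q ∩ P)) ∩ S = {}

{}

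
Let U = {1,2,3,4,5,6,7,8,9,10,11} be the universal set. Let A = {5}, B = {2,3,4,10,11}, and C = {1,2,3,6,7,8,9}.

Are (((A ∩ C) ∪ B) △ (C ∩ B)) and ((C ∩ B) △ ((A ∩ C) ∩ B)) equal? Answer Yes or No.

A ∩ C = {}
(A ∩ C) ∪ B = {2,3,4,10,11}
C ∩ B = {2,3}
((A ∩ C) ∪ B) △ (C ∩ B) = {4,10,11}
(A ∩ C) ∩ B = {}
(C ∩ B) △ ((A ∩ C) ∩ B) = {2,3}
2 ∈ (C ∩ B) △ ((A ∩ C) ∩ B) but 2 ∉ ((A ∩ C) ∪ B) △ (C ∩ B), so they differ.

No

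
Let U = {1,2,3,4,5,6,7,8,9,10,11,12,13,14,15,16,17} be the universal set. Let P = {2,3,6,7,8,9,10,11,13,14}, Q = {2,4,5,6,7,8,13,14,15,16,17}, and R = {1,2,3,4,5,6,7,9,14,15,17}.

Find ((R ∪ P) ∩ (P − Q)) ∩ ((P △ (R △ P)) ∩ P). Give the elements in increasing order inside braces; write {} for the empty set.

R ∪ P = {1,2,3,4,5,6,7,8,9,10,11,13,14,15,17}
P − Q = {3,9,10,11}
(R ∪ P) ∩ (P − Q) = {3,9,10,11}
R △ P = {1,4,5,8,10,11,13,15,17}
P △ (R △ P) = {1,2,3,4,5,6,7,9,14,15,17}
(P △ (R △ P)) ∩ P = {2,3,6,7,9,14}
((R ∪ P) ∩ (P − Q)) ∩ ((P △ (R △ P)) ∩ P) = {3,9}

{3,9}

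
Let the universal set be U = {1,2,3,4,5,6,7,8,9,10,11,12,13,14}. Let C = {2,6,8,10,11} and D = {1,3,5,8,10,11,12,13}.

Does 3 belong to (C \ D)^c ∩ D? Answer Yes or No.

3 ∉ C and 3 ∈ D, so 3 ∉ C \ D
3 ∈ (C \ D)^c since 3 ∉ (C \ D)
3 ∈ (C \ D)^c and 3 ∈ D, so 3 ∈ (C \ D)^c ∩ D

Yes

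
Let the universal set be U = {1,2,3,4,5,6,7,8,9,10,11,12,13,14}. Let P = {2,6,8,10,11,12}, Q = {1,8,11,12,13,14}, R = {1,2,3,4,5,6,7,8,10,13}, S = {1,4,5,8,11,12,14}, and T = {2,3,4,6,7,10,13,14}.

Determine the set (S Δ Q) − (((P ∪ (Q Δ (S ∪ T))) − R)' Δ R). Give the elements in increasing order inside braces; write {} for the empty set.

{4,5,13}

S Δ Q = {4,5,13}
S ∪ T = {1,2,3,4,5,6,7,8,10,11,12,13,14}
Q Δ (S ∪ T) = {2,3,4,5,6,7,10}
P ∪ (Q Δ (S ∪ T)) = {2,3,4,5,6,7,8,10,11,12}
(P ∪ (Q Δ (S ∪ T))) − R = {11,12}
((P ∪ (Q Δ (S ∪ T))) − R)' = {1,2,3,4,5,6,7,8,9,10,13,14}
((P ∪ (Q Δ (S ∪ T))) − R)' Δ R = {9,14}
(S Δ Q) − (((P ∪ (Q Δ (S ∪ T))) − R)' Δ R) = {4,5,13}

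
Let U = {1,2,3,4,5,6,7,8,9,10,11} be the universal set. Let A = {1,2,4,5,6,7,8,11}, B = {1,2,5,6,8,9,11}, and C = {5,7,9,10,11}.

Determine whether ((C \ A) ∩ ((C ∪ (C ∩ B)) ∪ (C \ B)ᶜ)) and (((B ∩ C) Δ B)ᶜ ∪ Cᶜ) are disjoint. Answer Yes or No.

No

C \ A = {9,10}
C ∩ B = {5,9,11}
C ∪ (C ∩ B) = {5,7,9,10,11}
C \ B = {7,10}
(C \ B)ᶜ = {1,2,3,4,5,6,8,9,11}
(C ∪ (C ∩ B)) ∪ (C \ B)ᶜ = {1,2,3,4,5,6,7,8,9,10,11}
(C \ A) ∩ ((C ∪ (C ∩ B)) ∪ (C \ B)ᶜ) = {9,10}
B ∩ C = {5,9,11}
(B ∩ C) Δ B = {1,2,6,8}
((B ∩ C) Δ B)ᶜ = {3,4,5,7,9,10,11}
Cᶜ = {1,2,3,4,6,8}
((B ∩ C) Δ B)ᶜ ∪ Cᶜ = {1,2,3,4,5,6,7,8,9,10,11}
9 lies in both, so they are not disjoint.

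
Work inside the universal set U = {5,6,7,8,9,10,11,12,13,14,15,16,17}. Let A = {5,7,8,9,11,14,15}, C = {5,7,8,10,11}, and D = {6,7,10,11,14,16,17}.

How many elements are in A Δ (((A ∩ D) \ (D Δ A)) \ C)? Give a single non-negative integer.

A ∩ D = {7,11,14}
D Δ A = {5,6,8,9,10,15,16,17}
(A ∩ D) \ (D Δ A) = {7,11,14}
((A ∩ D) \ (D Δ A)) \ C = {14}
A Δ (((A ∩ D) \ (D Δ A)) \ C) = {5,7,8,9,11,15}
|A Δ (((A ∩ D) \ (D Δ A)) \ C)| = 6

6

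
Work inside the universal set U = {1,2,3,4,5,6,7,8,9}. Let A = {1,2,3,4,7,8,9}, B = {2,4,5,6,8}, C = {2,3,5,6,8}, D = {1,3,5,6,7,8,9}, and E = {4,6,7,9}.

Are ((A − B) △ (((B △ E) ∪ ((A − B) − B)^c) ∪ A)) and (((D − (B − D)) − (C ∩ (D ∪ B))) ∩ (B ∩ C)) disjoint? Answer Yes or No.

Yes

A − B = {1,3,7,9}
B △ E = {2,5,7,8,9}
(A − B) − B = {1,3,7,9}
((A − B) − B)^c = {2,4,5,6,8}
(B △ E) ∪ ((A − B) − B)^c = {2,4,5,6,7,8,9}
((B △ E) ∪ ((A − B) − B)^c) ∪ A = {1,2,3,4,5,6,7,8,9}
(A − B) △ (((B △ E) ∪ ((A − B) − B)^c) ∪ A) = {2,4,5,6,8}
B − D = {2,4}
D − (B − D) = {1,3,5,6,7,8,9}
D ∪ B = {1,2,3,4,5,6,7,8,9}
C ∩ (D ∪ B) = {2,3,5,6,8}
(D − (B − D)) − (C ∩ (D ∪ B)) = {1,7,9}
B ∩ C = {2,5,6,8}
((D − (B − D)) − (C ∩ (D ∪ B))) ∩ (B ∩ C) = {}
{2,4,5,6,8} and {} share no elements.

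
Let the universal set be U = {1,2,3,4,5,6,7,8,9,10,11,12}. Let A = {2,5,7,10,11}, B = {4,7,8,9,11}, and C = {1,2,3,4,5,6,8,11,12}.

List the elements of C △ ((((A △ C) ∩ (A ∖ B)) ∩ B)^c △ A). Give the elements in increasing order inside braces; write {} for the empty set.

A △ C = {1,3,4,6,7,8,10,12}
A ∖ B = {2,5,10}
(A △ C) ∩ (A ∖ B) = {10}
((A △ C) ∩ (A ∖ B)) ∩ B = {}
(((A △ C) ∩ (A ∖ B)) ∩ B)^c = {1,2,3,4,5,6,7,8,9,10,11,12}
(((A △ C) ∩ (A ∖ B)) ∩ B)^c △ A = {1,3,4,6,8,9,12}
C △ ((((A △ C) ∩ (A ∖ B)) ∩ B)^c △ A) = {2,5,9,11}

{2,5,9,11}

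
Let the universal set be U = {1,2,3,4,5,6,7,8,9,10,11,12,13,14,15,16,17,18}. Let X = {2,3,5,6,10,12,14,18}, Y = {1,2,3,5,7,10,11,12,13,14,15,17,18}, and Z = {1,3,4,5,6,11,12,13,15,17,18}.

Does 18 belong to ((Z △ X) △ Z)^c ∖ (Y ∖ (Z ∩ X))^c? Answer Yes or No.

No

18 ∈ Z and 18 ∈ X, so 18 ∉ Z △ X
18 ∉ (Z △ X) and 18 ∈ Z, so 18 ∈ (Z △ X) △ Z
18 ∉ ((Z △ X) △ Z)^c since 18 ∈ ((Z △ X) △ Z)
18 ∈ Z and 18 ∈ X, so 18 ∈ Z ∩ X
18 ∈ Y and 18 ∈ (Z ∩ X), so 18 ∉ Y ∖ (Z ∩ X)
18 ∈ (Y ∖ (Z ∩ X))^c since 18 ∉ (Y ∖ (Z ∩ X))
18 ∉ ((Z △ X) △ Z)^c and 18 ∈ (Y ∖ (Z ∩ X))^c, so 18 ∉ ((Z △ X) △ Z)^c ∖ (Y ∖ (Z ∩ X))^c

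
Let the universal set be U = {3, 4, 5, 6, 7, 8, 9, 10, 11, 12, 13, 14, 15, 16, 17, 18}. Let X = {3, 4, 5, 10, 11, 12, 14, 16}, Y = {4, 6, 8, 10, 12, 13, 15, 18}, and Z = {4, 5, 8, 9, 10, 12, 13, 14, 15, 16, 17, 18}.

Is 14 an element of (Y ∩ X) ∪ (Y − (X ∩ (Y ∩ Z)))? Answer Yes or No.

14 ∉ Y and 14 ∈ X, so 14 ∉ Y ∩ X
14 ∉ Y and 14 ∈ Z, so 14 ∉ Y ∩ Z
14 ∈ X and 14 ∉ (Y ∩ Z), so 14 ∉ X ∩ (Y ∩ Z)
14 ∉ Y and 14 ∉ (X ∩ (Y ∩ Z)), so 14 ∉ Y − (X ∩ (Y ∩ Z))
14 ∉ (Y ∩ X) and 14 ∉ (Y − (X ∩ (Y ∩ Z))), so 14 ∉ (Y ∩ X) ∪ (Y − (X ∩ (Y ∩ Z)))

No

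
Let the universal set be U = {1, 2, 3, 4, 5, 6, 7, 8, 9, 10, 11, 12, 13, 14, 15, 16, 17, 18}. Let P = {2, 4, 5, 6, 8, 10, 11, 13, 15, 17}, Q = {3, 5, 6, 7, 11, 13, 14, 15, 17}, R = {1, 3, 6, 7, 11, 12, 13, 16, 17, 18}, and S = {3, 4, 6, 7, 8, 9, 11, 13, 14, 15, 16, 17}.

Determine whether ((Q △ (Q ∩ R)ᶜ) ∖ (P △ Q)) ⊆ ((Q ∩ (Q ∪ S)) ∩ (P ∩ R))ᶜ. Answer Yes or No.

No

Q ∩ R = {3, 6, 7, 11, 13, 17}
(Q ∩ R)ᶜ = {1, 2, 4, 5, 8, 9, 10, 12, 14, 15, 16, 18}
Q △ (Q ∩ R)ᶜ = {1, 2, 3, 4, 6, 7, 8, 9, 10, 11, 12, 13, 16, 17, 18}
P △ Q = {2, 3, 4, 7, 8, 10, 14}
(Q △ (Q ∩ R)ᶜ) ∖ (P △ Q) = {1, 6, 9, 11, 12, 13, 16, 17, 18}
Q ∪ S = {3, 4, 5, 6, 7, 8, 9, 11, 13, 14, 15, 16, 17}
Q ∩ (Q ∪ S) = {3, 5, 6, 7, 11, 13, 14, 15, 17}
P ∩ R = {6, 11, 13, 17}
(Q ∩ (Q ∪ S)) ∩ (P ∩ R) = {6, 11, 13, 17}
((Q ∩ (Q ∪ S)) ∩ (P ∩ R))ᶜ = {1, 2, 3, 4, 5, 7, 8, 9, 10, 12, 14, 15, 16, 18}
6 ∈ (Q △ (Q ∩ R)ᶜ) ∖ (P △ Q) but 6 ∉ ((Q ∩ (Q ∪ S)) ∩ (P ∩ R))ᶜ, so the inclusion fails.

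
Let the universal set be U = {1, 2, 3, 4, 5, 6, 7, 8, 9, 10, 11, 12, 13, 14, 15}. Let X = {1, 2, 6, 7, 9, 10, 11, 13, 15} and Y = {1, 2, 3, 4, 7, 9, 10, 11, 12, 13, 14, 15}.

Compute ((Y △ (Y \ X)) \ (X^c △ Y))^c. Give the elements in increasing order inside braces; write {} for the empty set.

Y \ X = {3, 4, 12, 14}
Y △ (Y \ X) = {1, 2, 7, 9, 10, 11, 13, 15}
X^c = {3, 4, 5, 8, 12, 14}
X^c △ Y = {1, 2, 5, 7, 8, 9, 10, 11, 13, 15}
(Y △ (Y \ X)) \ (X^c △ Y) = {}
((Y △ (Y \ X)) \ (X^c △ Y))^c = {1, 2, 3, 4, 5, 6, 7, 8, 9, 10, 11, 12, 13, 14, 15}

{1, 2, 3, 4, 5, 6, 7, 8, 9, 10, 11, 12, 13, 14, 15}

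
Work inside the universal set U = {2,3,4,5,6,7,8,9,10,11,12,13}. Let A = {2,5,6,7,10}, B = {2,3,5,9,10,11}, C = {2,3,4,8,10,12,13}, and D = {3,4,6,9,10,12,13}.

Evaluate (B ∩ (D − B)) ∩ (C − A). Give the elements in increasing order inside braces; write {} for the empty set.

{}

D − B = {4,6,12,13}
B ∩ (D − B) = {}
C − A = {3,4,8,12,13}
(B ∩ (D − B)) ∩ (C − A) = {}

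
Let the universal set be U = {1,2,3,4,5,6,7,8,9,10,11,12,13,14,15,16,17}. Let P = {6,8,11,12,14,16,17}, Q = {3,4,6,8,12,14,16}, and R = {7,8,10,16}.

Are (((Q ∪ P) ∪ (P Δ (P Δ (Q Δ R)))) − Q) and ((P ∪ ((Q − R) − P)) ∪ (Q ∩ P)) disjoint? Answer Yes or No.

Q ∪ P = {3,4,6,8,11,12,14,16,17}
Q Δ R = {3,4,6,7,10,12,14}
P Δ (Q Δ R) = {3,4,7,8,10,11,16,17}
P Δ (P Δ (Q Δ R)) = {3,4,6,7,10,12,14}
(Q ∪ P) ∪ (P Δ (P Δ (Q Δ R))) = {3,4,6,7,8,10,11,12,14,16,17}
((Q ∪ P) ∪ (P Δ (P Δ (Q Δ R)))) − Q = {7,10,11,17}
Q − R = {3,4,6,12,14}
(Q − R) − P = {3,4}
P ∪ ((Q − R) − P) = {3,4,6,8,11,12,14,16,17}
Q ∩ P = {6,8,12,14,16}
(P ∪ ((Q − R) − P)) ∪ (Q ∩ P) = {3,4,6,8,11,12,14,16,17}
11 lies in both, so they are not disjoint.

No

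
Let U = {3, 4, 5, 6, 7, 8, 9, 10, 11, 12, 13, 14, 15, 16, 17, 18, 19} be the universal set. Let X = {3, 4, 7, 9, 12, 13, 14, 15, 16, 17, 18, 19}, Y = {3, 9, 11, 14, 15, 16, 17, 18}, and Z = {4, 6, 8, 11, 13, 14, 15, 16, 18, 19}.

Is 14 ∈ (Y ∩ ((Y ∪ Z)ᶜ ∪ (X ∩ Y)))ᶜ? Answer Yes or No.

14 ∈ Y and 14 ∈ Z, so 14 ∈ Y ∪ Z
14 ∉ (Y ∪ Z)ᶜ since 14 ∈ (Y ∪ Z)
14 ∈ X and 14 ∈ Y, so 14 ∈ X ∩ Y
14 ∉ (Y ∪ Z)ᶜ and 14 ∈ (X ∩ Y), so 14 ∈ (Y ∪ Z)ᶜ ∪ (X ∩ Y)
14 ∈ Y and 14 ∈ ((Y ∪ Z)ᶜ ∪ (X ∩ Y)), so 14 ∈ Y ∩ ((Y ∪ Z)ᶜ ∪ (X ∩ Y))
14 ∉ (Y ∩ ((Y ∪ Z)ᶜ ∪ (X ∩ Y)))ᶜ since 14 ∈ (Y ∩ ((Y ∪ Z)ᶜ ∪ (X ∩ Y)))

No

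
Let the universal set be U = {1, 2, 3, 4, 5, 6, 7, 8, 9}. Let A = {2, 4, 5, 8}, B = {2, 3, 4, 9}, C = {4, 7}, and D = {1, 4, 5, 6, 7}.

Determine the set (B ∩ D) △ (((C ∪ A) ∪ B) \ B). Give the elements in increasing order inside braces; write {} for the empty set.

{4, 5, 7, 8}

B ∩ D = {4}
C ∪ A = {2, 4, 5, 7, 8}
(C ∪ A) ∪ B = {2, 3, 4, 5, 7, 8, 9}
((C ∪ A) ∪ B) \ B = {5, 7, 8}
(B ∩ D) △ (((C ∪ A) ∪ B) \ B) = {4, 5, 7, 8}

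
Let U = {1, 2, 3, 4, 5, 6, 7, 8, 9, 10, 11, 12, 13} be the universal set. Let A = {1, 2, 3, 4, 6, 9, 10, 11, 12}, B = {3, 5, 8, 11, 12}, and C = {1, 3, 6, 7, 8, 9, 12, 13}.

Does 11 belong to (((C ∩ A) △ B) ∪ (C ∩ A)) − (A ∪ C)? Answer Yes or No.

No

11 ∉ C and 11 ∈ A, so 11 ∉ C ∩ A
11 ∉ (C ∩ A) and 11 ∈ B, so 11 ∈ (C ∩ A) △ B
11 ∉ C and 11 ∈ A, so 11 ∉ C ∩ A
11 ∈ ((C ∩ A) △ B) and 11 ∉ (C ∩ A), so 11 ∈ ((C ∩ A) △ B) ∪ (C ∩ A)
11 ∈ A and 11 ∉ C, so 11 ∈ A ∪ C
11 ∈ (((C ∩ A) △ B) ∪ (C ∩ A)) and 11 ∈ (A ∪ C), so 11 ∉ (((C ∩ A) △ B) ∪ (C ∩ A)) − (A ∪ C)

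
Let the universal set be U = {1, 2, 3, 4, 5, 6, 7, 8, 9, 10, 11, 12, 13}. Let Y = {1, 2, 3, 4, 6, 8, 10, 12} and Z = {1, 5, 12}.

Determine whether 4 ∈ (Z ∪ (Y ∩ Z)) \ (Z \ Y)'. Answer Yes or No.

4 ∈ Y and 4 ∉ Z, so 4 ∉ Y ∩ Z
4 ∉ Z and 4 ∉ (Y ∩ Z), so 4 ∉ Z ∪ (Y ∩ Z)
4 ∉ Z and 4 ∈ Y, so 4 ∉ Z \ Y
4 ∈ (Z \ Y)' since 4 ∉ (Z \ Y)
4 ∉ (Z ∪ (Y ∩ Z)) and 4 ∈ (Z \ Y)', so 4 ∉ (Z ∪ (Y ∩ Z)) \ (Z \ Y)'

No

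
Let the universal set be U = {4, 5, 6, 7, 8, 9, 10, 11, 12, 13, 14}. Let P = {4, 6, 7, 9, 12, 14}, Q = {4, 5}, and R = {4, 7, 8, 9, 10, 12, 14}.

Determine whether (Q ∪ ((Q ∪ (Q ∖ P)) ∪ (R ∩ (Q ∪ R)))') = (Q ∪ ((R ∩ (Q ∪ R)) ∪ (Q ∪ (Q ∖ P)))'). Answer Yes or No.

Q ∖ P = {5}
Q ∪ (Q ∖ P) = {4, 5}
Q ∪ R = {4, 5, 7, 8, 9, 10, 12, 14}
R ∩ (Q ∪ R) = {4, 7, 8, 9, 10, 12, 14}
(Q ∪ (Q ∖ P)) ∪ (R ∩ (Q ∪ R)) = {4, 5, 7, 8, 9, 10, 12, 14}
((Q ∪ (Q ∖ P)) ∪ (R ∩ (Q ∪ R)))' = {6, 11, 13}
Q ∪ ((Q ∪ (Q ∖ P)) ∪ (R ∩ (Q ∪ R)))' = {4, 5, 6, 11, 13}
(R ∩ (Q ∪ R)) ∪ (Q ∪ (Q ∖ P)) = {4, 5, 7, 8, 9, 10, 12, 14}
((R ∩ (Q ∪ R)) ∪ (Q ∪ (Q ∖ P)))' = {6, 11, 13}
Q ∪ ((R ∩ (Q ∪ R)) ∪ (Q ∪ (Q ∖ P)))' = {4, 5, 6, 11, 13}
Both equal {4, 5, 6, 11, 13}, so Q ∪ ((Q ∪ (Q ∖ P)) ∪ (R ∩ (Q ∪ R)))' = Q ∪ ((R ∩ (Q ∪ R)) ∪ (Q ∪ (Q ∖ P)))'.

Yes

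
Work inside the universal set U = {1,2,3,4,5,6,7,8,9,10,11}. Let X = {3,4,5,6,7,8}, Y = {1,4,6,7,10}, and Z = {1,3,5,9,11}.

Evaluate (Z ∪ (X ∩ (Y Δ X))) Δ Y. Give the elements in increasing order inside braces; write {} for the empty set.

Y Δ X = {1,3,5,8,10}
X ∩ (Y Δ X) = {3,5,8}
Z ∪ (X ∩ (Y Δ X)) = {1,3,5,8,9,11}
(Z ∪ (X ∩ (Y Δ X))) Δ Y = {3,4,5,6,7,8,9,10,11}

{3,4,5,6,7,8,9,10,11}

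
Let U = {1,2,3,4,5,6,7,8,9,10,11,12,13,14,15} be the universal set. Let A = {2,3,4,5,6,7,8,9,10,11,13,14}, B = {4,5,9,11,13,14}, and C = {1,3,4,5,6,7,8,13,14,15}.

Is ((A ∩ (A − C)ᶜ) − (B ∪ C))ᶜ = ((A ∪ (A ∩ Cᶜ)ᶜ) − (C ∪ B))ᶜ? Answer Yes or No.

A − C = {2,9,10,11}
(A − C)ᶜ = {1,3,4,5,6,7,8,12,13,14,15}
A ∩ (A − C)ᶜ = {3,4,5,6,7,8,13,14}
B ∪ C = {1,3,4,5,6,7,8,9,11,13,14,15}
(A ∩ (A − C)ᶜ) − (B ∪ C) = {}
((A ∩ (A − C)ᶜ) − (B ∪ C))ᶜ = {1,2,3,4,5,6,7,8,9,10,11,12,13,14,15}
Cᶜ = {2,9,10,11,12}
A ∩ Cᶜ = {2,9,10,11}
(A ∩ Cᶜ)ᶜ = {1,3,4,5,6,7,8,12,13,14,15}
A ∪ (A ∩ Cᶜ)ᶜ = {1,2,3,4,5,6,7,8,9,10,11,12,13,14,15}
C ∪ B = {1,3,4,5,6,7,8,9,11,13,14,15}
(A ∪ (A ∩ Cᶜ)ᶜ) − (C ∪ B) = {2,10,12}
((A ∪ (A ∩ Cᶜ)ᶜ) − (C ∪ B))ᶜ = {1,3,4,5,6,7,8,9,11,13,14,15}
2 ∈ ((A ∩ (A − C)ᶜ) − (B ∪ C))ᶜ but 2 ∉ ((A ∪ (A ∩ Cᶜ)ᶜ) − (C ∪ B))ᶜ, so they differ.

No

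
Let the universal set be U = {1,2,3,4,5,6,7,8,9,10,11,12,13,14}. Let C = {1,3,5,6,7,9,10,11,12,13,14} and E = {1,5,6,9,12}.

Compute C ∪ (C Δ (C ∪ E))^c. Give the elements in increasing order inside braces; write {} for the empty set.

{1,2,3,4,5,6,7,8,9,10,11,12,13,14}

C ∪ E = {1,3,5,6,7,9,10,11,12,13,14}
C Δ (C ∪ E) = {}
(C Δ (C ∪ E))^c = {1,2,3,4,5,6,7,8,9,10,11,12,13,14}
C ∪ (C Δ (C ∪ E))^c = {1,2,3,4,5,6,7,8,9,10,11,12,13,14}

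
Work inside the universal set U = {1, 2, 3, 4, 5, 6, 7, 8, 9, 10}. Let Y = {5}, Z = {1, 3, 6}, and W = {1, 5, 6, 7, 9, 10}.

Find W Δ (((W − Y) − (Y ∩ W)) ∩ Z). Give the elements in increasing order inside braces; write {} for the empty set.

W − Y = {1, 6, 7, 9, 10}
Y ∩ W = {5}
(W − Y) − (Y ∩ W) = {1, 6, 7, 9, 10}
((W − Y) − (Y ∩ W)) ∩ Z = {1, 6}
W Δ (((W − Y) − (Y ∩ W)) ∩ Z) = {5, 7, 9, 10}

{5, 7, 9, 10}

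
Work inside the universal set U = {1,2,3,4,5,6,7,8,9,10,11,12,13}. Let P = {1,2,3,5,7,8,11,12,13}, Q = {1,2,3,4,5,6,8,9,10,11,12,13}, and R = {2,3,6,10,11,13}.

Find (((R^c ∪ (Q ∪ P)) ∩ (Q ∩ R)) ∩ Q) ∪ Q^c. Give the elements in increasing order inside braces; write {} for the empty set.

R^c = {1,4,5,7,8,9,12}
Q ∪ P = {1,2,3,4,5,6,7,8,9,10,11,12,13}
R^c ∪ (Q ∪ P) = {1,2,3,4,5,6,7,8,9,10,11,12,13}
Q ∩ R = {2,3,6,10,11,13}
(R^c ∪ (Q ∪ P)) ∩ (Q ∩ R) = {2,3,6,10,11,13}
((R^c ∪ (Q ∪ P)) ∩ (Q ∩ R)) ∩ Q = {2,3,6,10,11,13}
Q^c = {7}
(((R^c ∪ (Q ∪ P)) ∩ (Q ∩ R)) ∩ Q) ∪ Q^c = {2,3,6,7,10,11,13}

{2,3,6,7,10,11,13}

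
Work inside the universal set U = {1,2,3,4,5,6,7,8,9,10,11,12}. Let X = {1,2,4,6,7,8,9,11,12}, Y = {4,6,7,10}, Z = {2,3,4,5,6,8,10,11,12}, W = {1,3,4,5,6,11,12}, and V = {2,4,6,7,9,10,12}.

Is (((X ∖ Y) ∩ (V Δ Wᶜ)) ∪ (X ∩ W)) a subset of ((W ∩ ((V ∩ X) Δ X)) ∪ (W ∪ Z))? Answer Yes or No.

Yes

X ∖ Y = {1,2,8,9,11,12}
Wᶜ = {2,7,8,9,10}
V Δ Wᶜ = {4,6,8,12}
(X ∖ Y) ∩ (V Δ Wᶜ) = {8,12}
X ∩ W = {1,4,6,11,12}
((X ∖ Y) ∩ (V Δ Wᶜ)) ∪ (X ∩ W) = {1,4,6,8,11,12}
V ∩ X = {2,4,6,7,9,12}
(V ∩ X) Δ X = {1,8,11}
W ∩ ((V ∩ X) Δ X) = {1,11}
W ∪ Z = {1,2,3,4,5,6,8,10,11,12}
(W ∩ ((V ∩ X) Δ X)) ∪ (W ∪ Z) = {1,2,3,4,5,6,8,10,11,12}
Every element of {1,4,6,8,11,12} is in {1,2,3,4,5,6,8,10,11,12}, so ((X ∖ Y) ∩ (V Δ Wᶜ)) ∪ (X ∩ W) ⊆ (W ∩ ((V ∩ X) Δ X)) ∪ (W ∪ Z).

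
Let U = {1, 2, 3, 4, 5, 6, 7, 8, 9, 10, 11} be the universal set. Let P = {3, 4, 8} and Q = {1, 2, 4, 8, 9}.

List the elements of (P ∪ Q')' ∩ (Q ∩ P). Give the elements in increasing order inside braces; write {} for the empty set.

Q' = {3, 5, 6, 7, 10, 11}
P ∪ Q' = {3, 4, 5, 6, 7, 8, 10, 11}
(P ∪ Q')' = {1, 2, 9}
Q ∩ P = {4, 8}
(P ∪ Q')' ∩ (Q ∩ P) = {}

{}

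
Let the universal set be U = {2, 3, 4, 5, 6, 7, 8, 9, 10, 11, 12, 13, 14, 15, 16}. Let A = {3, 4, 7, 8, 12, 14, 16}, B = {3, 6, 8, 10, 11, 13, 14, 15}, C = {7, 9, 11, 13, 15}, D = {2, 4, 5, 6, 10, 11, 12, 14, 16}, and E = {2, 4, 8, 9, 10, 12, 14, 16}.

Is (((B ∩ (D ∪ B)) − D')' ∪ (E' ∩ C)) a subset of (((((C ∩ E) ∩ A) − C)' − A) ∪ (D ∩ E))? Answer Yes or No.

No

D ∪ B = {2, 3, 4, 5, 6, 8, 10, 11, 12, 13, 14, 15, 16}
B ∩ (D ∪ B) = {3, 6, 8, 10, 11, 13, 14, 15}
D' = {3, 7, 8, 9, 13, 15}
(B ∩ (D ∪ B)) − D' = {6, 10, 11, 14}
((B ∩ (D ∪ B)) − D')' = {2, 3, 4, 5, 7, 8, 9, 12, 13, 15, 16}
E' = {3, 5, 6, 7, 11, 13, 15}
E' ∩ C = {7, 11, 13, 15}
((B ∩ (D ∪ B)) − D')' ∪ (E' ∩ C) = {2, 3, 4, 5, 7, 8, 9, 11, 12, 13, 15, 16}
C ∩ E = {9}
(C ∩ E) ∩ A = {}
((C ∩ E) ∩ A) − C = {}
(((C ∩ E) ∩ A) − C)' = {2, 3, 4, 5, 6, 7, 8, 9, 10, 11, 12, 13, 14, 15, 16}
(((C ∩ E) ∩ A) − C)' − A = {2, 5, 6, 9, 10, 11, 13, 15}
D ∩ E = {2, 4, 10, 12, 14, 16}
((((C ∩ E) ∩ A) − C)' − A) ∪ (D ∩ E) = {2, 4, 5, 6, 9, 10, 11, 12, 13, 14, 15, 16}
3 ∈ ((B ∩ (D ∪ B)) − D')' ∪ (E' ∩ C) but 3 ∉ ((((C ∩ E) ∩ A) − C)' − A) ∪ (D ∩ E), so the inclusion fails.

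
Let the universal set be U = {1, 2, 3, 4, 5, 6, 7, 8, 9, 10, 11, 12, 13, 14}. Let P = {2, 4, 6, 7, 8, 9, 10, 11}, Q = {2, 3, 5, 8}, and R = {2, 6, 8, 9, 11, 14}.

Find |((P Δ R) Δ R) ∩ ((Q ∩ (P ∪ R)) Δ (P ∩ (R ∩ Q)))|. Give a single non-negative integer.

0

P Δ R = {4, 7, 10, 14}
(P Δ R) Δ R = {2, 4, 6, 7, 8, 9, 10, 11}
P ∪ R = {2, 4, 6, 7, 8, 9, 10, 11, 14}
Q ∩ (P ∪ R) = {2, 8}
R ∩ Q = {2, 8}
P ∩ (R ∩ Q) = {2, 8}
(Q ∩ (P ∪ R)) Δ (P ∩ (R ∩ Q)) = {}
((P Δ R) Δ R) ∩ ((Q ∩ (P ∪ R)) Δ (P ∩ (R ∩ Q))) = {}
|((P Δ R) Δ R) ∩ ((Q ∩ (P ∪ R)) Δ (P ∩ (R ∩ Q)))| = 0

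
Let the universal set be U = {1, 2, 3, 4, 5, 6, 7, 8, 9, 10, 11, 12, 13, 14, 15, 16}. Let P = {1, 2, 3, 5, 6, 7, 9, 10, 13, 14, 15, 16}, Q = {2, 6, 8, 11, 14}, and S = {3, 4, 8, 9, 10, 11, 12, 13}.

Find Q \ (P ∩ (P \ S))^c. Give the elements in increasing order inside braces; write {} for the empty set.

P \ S = {1, 2, 5, 6, 7, 14, 15, 16}
P ∩ (P \ S) = {1, 2, 5, 6, 7, 14, 15, 16}
(P ∩ (P \ S))^c = {3, 4, 8, 9, 10, 11, 12, 13}
Q \ (P ∩ (P \ S))^c = {2, 6, 14}

{2, 6, 14}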